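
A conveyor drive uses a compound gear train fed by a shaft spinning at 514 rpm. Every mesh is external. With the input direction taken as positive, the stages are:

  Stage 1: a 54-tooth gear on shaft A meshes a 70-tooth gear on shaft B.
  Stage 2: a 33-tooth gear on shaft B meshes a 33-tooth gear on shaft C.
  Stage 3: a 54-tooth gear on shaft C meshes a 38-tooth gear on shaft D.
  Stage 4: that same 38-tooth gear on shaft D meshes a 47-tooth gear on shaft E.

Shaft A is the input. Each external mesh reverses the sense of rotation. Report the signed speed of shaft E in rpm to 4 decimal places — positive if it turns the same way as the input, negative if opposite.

Stage 1 [54T→70T]: ω = 514.0000×54/70 = 396.5143 rpm, dir flips to −; running = −396.5143
Stage 2 [33T→33T]: ω = 396.5143×33/33 = 396.5143 rpm, dir flips to +; running = +396.5143
Stage 3 [54T→38T]: ω = 396.5143×54/38 = 563.4677 rpm, dir flips to −; running = −563.4677
Stage 4 [38T→47T]: ω = 563.4677×38/47 = 455.5696 rpm, dir flips to +; running = +455.5696

+455.5696 rpm (same as input, |ω| = 455.5696 rpm)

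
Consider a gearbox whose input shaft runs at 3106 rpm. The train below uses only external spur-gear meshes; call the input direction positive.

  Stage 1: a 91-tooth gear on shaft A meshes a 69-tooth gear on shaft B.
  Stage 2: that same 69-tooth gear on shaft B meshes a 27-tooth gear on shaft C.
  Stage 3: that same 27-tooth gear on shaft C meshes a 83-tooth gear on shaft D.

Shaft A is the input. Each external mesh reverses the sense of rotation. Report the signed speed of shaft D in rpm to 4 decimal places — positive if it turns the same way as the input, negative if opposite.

Stage 1 [91T→69T]: ω = 3106.0000×91/69 = 4096.3188 rpm, dir flips to −; running = −4096.3188
Stage 2 [69T→27T]: ω = 4096.3188×69/27 = 10468.3704 rpm, dir flips to +; running = +10468.3704
Stage 3 [27T→83T]: ω = 10468.3704×27/83 = 3405.3735 rpm, dir flips to −; running = −3405.3735

-3405.3735 rpm (opposite to input, |ω| = 3405.3735 rpm)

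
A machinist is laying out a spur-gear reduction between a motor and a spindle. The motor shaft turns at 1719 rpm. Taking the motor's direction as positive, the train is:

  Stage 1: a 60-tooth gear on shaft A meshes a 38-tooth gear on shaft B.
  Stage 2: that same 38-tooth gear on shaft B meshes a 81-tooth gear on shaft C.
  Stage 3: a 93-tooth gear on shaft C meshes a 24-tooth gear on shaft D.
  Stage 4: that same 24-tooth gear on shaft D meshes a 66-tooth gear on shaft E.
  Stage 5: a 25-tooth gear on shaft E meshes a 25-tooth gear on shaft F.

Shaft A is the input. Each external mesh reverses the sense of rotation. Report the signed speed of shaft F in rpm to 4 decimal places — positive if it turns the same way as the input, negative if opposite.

Stage 1 [60T→38T]: ω = 1719.0000×60/38 = 2714.2105 rpm, dir flips to −; running = −2714.2105
Stage 2 [38T→81T]: ω = 2714.2105×38/81 = 1273.3333 rpm, dir flips to +; running = +1273.3333
Stage 3 [93T→24T]: ω = 1273.3333×93/24 = 4934.1667 rpm, dir flips to −; running = −4934.1667
Stage 4 [24T→66T]: ω = 4934.1667×24/66 = 1794.2424 rpm, dir flips to +; running = +1794.2424
Stage 5 [25T→25T]: ω = 1794.2424×25/25 = 1794.2424 rpm, dir flips to −; running = −1794.2424

-1794.2424 rpm (opposite to input, |ω| = 1794.2424 rpm)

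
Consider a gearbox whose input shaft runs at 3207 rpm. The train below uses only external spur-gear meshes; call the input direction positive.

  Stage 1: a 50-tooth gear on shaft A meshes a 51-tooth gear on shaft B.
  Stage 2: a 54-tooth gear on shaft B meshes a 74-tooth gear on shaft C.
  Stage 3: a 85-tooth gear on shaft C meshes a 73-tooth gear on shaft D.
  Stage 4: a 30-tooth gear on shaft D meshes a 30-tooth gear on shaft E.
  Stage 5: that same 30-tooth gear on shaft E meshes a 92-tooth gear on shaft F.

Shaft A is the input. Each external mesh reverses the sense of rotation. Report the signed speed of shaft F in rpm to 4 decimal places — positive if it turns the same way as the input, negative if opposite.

-871.1447 rpm (opposite to input, |ω| = 871.1447 rpm)

Stage 1 [50T→51T]: ω = 3207.0000×50/51 = 3144.1176 rpm, dir flips to −; running = −3144.1176
Stage 2 [54T→74T]: ω = 3144.1176×54/74 = 2294.3561 rpm, dir flips to +; running = +2294.3561
Stage 3 [85T→73T]: ω = 2294.3561×85/73 = 2671.5106 rpm, dir flips to −; running = −2671.5106
Stage 4 [30T→30T]: ω = 2671.5106×30/30 = 2671.5106 rpm, dir flips to +; running = +2671.5106
Stage 5 [30T→92T]: ω = 2671.5106×30/92 = 871.1447 rpm, dir flips to −; running = −871.1447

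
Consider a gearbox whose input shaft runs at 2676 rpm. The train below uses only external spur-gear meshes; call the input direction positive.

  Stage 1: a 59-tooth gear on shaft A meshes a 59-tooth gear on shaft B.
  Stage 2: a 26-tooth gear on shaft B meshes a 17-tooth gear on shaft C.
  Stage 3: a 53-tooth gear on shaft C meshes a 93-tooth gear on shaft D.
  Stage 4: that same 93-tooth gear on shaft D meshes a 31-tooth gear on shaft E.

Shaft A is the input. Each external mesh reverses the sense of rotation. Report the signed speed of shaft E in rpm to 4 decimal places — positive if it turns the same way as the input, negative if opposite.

Stage 1 [59T→59T]: ω = 2676.0000×59/59 = 2676.0000 rpm, dir flips to −; running = −2676.0000
Stage 2 [26T→17T]: ω = 2676.0000×26/17 = 4092.7059 rpm, dir flips to +; running = +4092.7059
Stage 3 [53T→93T]: ω = 4092.7059×53/93 = 2332.4023 rpm, dir flips to −; running = −2332.4023
Stage 4 [93T→31T]: ω = 2332.4023×93/31 = 6997.2068 rpm, dir flips to +; running = +6997.2068

+6997.2068 rpm (same as input, |ω| = 6997.2068 rpm)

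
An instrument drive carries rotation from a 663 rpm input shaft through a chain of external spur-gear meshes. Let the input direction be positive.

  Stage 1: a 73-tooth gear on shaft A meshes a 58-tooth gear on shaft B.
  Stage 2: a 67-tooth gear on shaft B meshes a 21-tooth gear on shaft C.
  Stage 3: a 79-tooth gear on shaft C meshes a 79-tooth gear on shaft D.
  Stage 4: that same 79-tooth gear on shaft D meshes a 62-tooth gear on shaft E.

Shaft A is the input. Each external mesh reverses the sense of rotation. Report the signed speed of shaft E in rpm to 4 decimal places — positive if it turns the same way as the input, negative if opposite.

+3392.3395 rpm (same as input, |ω| = 3392.3395 rpm)

Stage 1 [73T→58T]: ω = 663.0000×73/58 = 834.4655 rpm, dir flips to −; running = −834.4655
Stage 2 [67T→21T]: ω = 834.4655×67/21 = 2662.3424 rpm, dir flips to +; running = +2662.3424
Stage 3 [79T→79T]: ω = 2662.3424×79/79 = 2662.3424 rpm, dir flips to −; running = −2662.3424
Stage 4 [79T→62T]: ω = 2662.3424×79/62 = 3392.3395 rpm, dir flips to +; running = +3392.3395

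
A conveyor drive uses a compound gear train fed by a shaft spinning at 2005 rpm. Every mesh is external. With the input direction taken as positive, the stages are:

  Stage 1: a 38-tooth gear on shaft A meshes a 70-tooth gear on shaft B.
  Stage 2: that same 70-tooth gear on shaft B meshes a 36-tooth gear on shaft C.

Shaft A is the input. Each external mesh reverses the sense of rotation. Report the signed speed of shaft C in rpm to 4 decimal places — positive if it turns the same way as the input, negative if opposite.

+2116.3889 rpm (same as input, |ω| = 2116.3889 rpm)

Stage 1 [38T→70T]: ω = 2005.0000×38/70 = 1088.4286 rpm, dir flips to −; running = −1088.4286
Stage 2 [70T→36T]: ω = 1088.4286×70/36 = 2116.3889 rpm, dir flips to +; running = +2116.3889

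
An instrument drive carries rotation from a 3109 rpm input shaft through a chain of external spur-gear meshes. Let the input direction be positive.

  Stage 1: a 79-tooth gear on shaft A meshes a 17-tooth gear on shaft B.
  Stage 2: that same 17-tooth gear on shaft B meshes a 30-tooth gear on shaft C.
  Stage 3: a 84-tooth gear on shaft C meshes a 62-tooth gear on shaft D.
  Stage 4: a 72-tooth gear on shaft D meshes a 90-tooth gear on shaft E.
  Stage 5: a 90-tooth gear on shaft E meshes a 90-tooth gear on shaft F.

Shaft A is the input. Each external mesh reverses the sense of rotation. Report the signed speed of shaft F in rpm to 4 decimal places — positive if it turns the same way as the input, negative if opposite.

Stage 1 [79T→17T]: ω = 3109.0000×79/17 = 14447.7059 rpm, dir flips to −; running = −14447.7059
Stage 2 [17T→30T]: ω = 14447.7059×17/30 = 8187.0333 rpm, dir flips to +; running = +8187.0333
Stage 3 [84T→62T]: ω = 8187.0333×84/62 = 11092.1097 rpm, dir flips to −; running = −11092.1097
Stage 4 [72T→90T]: ω = 11092.1097×72/90 = 8873.6877 rpm, dir flips to +; running = +8873.6877
Stage 5 [90T→90T]: ω = 8873.6877×90/90 = 8873.6877 rpm, dir flips to −; running = −8873.6877

-8873.6877 rpm (opposite to input, |ω| = 8873.6877 rpm)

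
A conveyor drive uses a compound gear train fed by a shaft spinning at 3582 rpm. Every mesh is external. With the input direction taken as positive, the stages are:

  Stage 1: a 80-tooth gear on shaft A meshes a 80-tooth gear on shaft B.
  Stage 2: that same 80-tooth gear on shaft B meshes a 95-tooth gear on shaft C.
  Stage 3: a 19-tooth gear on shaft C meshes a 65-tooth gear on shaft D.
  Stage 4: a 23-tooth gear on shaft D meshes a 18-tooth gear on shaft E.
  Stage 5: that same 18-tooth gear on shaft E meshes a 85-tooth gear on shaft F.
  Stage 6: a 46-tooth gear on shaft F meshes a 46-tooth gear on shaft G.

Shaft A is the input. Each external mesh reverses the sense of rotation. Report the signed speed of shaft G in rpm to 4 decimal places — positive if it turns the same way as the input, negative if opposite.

+238.5839 rpm (same as input, |ω| = 238.5839 rpm)

Stage 1 [80T→80T]: ω = 3582.0000×80/80 = 3582.0000 rpm, dir flips to −; running = −3582.0000
Stage 2 [80T→95T]: ω = 3582.0000×80/95 = 3016.4211 rpm, dir flips to +; running = +3016.4211
Stage 3 [19T→65T]: ω = 3016.4211×19/65 = 881.7231 rpm, dir flips to −; running = −881.7231
Stage 4 [23T→18T]: ω = 881.7231×23/18 = 1126.6462 rpm, dir flips to +; running = +1126.6462
Stage 5 [18T→85T]: ω = 1126.6462×18/85 = 238.5839 rpm, dir flips to −; running = −238.5839
Stage 6 [46T→46T]: ω = 238.5839×46/46 = 238.5839 rpm, dir flips to +; running = +238.5839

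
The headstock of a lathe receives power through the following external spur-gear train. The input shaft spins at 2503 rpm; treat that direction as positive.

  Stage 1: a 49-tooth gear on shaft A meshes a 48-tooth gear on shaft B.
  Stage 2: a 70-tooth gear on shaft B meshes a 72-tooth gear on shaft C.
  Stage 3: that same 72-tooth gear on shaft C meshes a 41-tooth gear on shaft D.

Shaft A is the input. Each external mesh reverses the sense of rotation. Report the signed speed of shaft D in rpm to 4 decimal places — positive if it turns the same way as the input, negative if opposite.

-4362.4441 rpm (opposite to input, |ω| = 4362.4441 rpm)

Stage 1 [49T→48T]: ω = 2503.0000×49/48 = 2555.1458 rpm, dir flips to −; running = −2555.1458
Stage 2 [70T→72T]: ω = 2555.1458×70/72 = 2484.1696 rpm, dir flips to +; running = +2484.1696
Stage 3 [72T→41T]: ω = 2484.1696×72/41 = 4362.4441 rpm, dir flips to −; running = −4362.4441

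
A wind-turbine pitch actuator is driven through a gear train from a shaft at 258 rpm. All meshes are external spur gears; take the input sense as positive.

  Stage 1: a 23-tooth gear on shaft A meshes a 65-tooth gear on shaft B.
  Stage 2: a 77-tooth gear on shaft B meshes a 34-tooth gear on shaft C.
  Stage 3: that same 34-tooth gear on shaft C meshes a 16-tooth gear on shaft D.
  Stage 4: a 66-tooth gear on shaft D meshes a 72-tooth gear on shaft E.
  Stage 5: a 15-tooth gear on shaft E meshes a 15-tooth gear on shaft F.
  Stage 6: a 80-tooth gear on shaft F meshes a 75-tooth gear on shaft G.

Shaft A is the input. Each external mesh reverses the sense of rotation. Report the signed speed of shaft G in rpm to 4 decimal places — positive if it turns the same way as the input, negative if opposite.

+429.5810 rpm (same as input, |ω| = 429.5810 rpm)

Stage 1 [23T→65T]: ω = 258.0000×23/65 = 91.2923 rpm, dir flips to −; running = −91.2923
Stage 2 [77T→34T]: ω = 91.2923×77/34 = 206.7502 rpm, dir flips to +; running = +206.7502
Stage 3 [34T→16T]: ω = 206.7502×34/16 = 439.3442 rpm, dir flips to −; running = −439.3442
Stage 4 [66T→72T]: ω = 439.3442×66/72 = 402.7322 rpm, dir flips to +; running = +402.7322
Stage 5 [15T→15T]: ω = 402.7322×15/15 = 402.7322 rpm, dir flips to −; running = −402.7322
Stage 6 [80T→75T]: ω = 402.7322×80/75 = 429.5810 rpm, dir flips to +; running = +429.5810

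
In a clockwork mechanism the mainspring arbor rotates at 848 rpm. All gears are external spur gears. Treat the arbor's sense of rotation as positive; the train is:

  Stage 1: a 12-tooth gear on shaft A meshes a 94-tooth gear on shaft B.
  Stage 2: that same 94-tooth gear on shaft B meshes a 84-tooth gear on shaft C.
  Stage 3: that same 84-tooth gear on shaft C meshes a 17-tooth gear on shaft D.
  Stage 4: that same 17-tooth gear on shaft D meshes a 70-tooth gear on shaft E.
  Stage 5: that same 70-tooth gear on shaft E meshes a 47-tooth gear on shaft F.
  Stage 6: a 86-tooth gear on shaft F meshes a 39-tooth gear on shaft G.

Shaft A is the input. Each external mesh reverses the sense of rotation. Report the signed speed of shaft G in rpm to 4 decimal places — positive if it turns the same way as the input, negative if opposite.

Stage 1 [12T→94T]: ω = 848.0000×12/94 = 108.2553 rpm, dir flips to −; running = −108.2553
Stage 2 [94T→84T]: ω = 108.2553×94/84 = 121.1429 rpm, dir flips to +; running = +121.1429
Stage 3 [84T→17T]: ω = 121.1429×84/17 = 598.5882 rpm, dir flips to −; running = −598.5882
Stage 4 [17T→70T]: ω = 598.5882×17/70 = 145.3714 rpm, dir flips to +; running = +145.3714
Stage 5 [70T→47T]: ω = 145.3714×70/47 = 216.5106 rpm, dir flips to −; running = −216.5106
Stage 6 [86T→39T]: ω = 216.5106×86/39 = 477.4337 rpm, dir flips to +; running = +477.4337

+477.4337 rpm (same as input, |ω| = 477.4337 rpm)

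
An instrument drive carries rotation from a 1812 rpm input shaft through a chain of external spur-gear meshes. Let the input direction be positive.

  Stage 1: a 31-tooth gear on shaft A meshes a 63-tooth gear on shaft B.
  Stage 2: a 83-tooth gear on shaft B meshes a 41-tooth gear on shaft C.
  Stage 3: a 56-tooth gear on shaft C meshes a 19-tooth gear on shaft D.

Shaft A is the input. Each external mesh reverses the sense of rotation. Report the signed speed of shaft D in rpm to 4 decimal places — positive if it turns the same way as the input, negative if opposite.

Stage 1 [31T→63T]: ω = 1812.0000×31/63 = 891.6190 rpm, dir flips to −; running = −891.6190
Stage 2 [83T→41T]: ω = 891.6190×83/41 = 1804.9849 rpm, dir flips to +; running = +1804.9849
Stage 3 [56T→19T]: ω = 1804.9849×56/19 = 5319.9555 rpm, dir flips to −; running = −5319.9555

-5319.9555 rpm (opposite to input, |ω| = 5319.9555 rpm)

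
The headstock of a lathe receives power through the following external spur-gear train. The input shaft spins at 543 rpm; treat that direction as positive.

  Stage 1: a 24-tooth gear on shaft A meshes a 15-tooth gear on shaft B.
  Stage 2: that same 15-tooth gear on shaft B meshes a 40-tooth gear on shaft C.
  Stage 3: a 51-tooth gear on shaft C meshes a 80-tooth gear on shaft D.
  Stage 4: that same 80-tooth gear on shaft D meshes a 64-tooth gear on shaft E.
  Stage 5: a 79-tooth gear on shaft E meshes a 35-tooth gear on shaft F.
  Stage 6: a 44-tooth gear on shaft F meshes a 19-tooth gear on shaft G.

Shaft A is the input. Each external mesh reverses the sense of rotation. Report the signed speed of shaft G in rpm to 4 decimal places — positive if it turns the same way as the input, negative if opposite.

+1357.0611 rpm (same as input, |ω| = 1357.0611 rpm)

Stage 1 [24T→15T]: ω = 543.0000×24/15 = 868.8000 rpm, dir flips to −; running = −868.8000
Stage 2 [15T→40T]: ω = 868.8000×15/40 = 325.8000 rpm, dir flips to +; running = +325.8000
Stage 3 [51T→80T]: ω = 325.8000×51/80 = 207.6975 rpm, dir flips to −; running = −207.6975
Stage 4 [80T→64T]: ω = 207.6975×80/64 = 259.6219 rpm, dir flips to +; running = +259.6219
Stage 5 [79T→35T]: ω = 259.6219×79/35 = 586.0037 rpm, dir flips to −; running = −586.0037
Stage 6 [44T→19T]: ω = 586.0037×44/19 = 1357.0611 rpm, dir flips to +; running = +1357.0611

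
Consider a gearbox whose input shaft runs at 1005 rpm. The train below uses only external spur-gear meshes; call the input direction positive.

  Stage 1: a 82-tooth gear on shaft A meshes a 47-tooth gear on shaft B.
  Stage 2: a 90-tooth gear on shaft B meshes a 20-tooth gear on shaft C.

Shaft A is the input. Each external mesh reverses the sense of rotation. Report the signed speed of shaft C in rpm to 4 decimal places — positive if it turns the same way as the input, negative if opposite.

Stage 1 [82T→47T]: ω = 1005.0000×82/47 = 1753.4043 rpm, dir flips to −; running = −1753.4043
Stage 2 [90T→20T]: ω = 1753.4043×90/20 = 7890.3191 rpm, dir flips to +; running = +7890.3191

+7890.3191 rpm (same as input, |ω| = 7890.3191 rpm)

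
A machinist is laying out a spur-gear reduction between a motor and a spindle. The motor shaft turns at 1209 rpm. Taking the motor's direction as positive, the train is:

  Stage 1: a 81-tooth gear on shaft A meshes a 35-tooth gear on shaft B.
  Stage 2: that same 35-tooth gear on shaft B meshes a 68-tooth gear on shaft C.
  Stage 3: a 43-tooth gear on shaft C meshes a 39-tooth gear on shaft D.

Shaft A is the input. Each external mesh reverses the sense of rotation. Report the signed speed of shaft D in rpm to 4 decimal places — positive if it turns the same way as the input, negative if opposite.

-1587.8382 rpm (opposite to input, |ω| = 1587.8382 rpm)

Stage 1 [81T→35T]: ω = 1209.0000×81/35 = 2797.9714 rpm, dir flips to −; running = −2797.9714
Stage 2 [35T→68T]: ω = 2797.9714×35/68 = 1440.1324 rpm, dir flips to +; running = +1440.1324
Stage 3 [43T→39T]: ω = 1440.1324×43/39 = 1587.8382 rpm, dir flips to −; running = −1587.8382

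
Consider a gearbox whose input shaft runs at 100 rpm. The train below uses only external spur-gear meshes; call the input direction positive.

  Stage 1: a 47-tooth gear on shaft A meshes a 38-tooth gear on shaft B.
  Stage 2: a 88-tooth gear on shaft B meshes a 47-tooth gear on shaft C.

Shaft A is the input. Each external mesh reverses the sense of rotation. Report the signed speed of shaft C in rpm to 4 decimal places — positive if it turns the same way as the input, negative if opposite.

Stage 1 [47T→38T]: ω = 100.0000×47/38 = 123.6842 rpm, dir flips to −; running = −123.6842
Stage 2 [88T→47T]: ω = 123.6842×88/47 = 231.5789 rpm, dir flips to +; running = +231.5789

+231.5789 rpm (same as input, |ω| = 231.5789 rpm)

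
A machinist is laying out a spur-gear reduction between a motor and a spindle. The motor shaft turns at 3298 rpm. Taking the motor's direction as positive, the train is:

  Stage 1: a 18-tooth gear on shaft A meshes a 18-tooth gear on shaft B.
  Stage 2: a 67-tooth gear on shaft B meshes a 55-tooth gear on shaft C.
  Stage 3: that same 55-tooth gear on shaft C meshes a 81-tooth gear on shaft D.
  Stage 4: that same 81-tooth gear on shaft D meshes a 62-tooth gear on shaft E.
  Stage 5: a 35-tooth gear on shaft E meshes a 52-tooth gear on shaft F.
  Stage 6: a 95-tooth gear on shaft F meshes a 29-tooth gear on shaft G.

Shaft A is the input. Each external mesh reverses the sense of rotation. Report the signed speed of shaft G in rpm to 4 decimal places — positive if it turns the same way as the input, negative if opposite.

+7858.2180 rpm (same as input, |ω| = 7858.2180 rpm)

Stage 1 [18T→18T]: ω = 3298.0000×18/18 = 3298.0000 rpm, dir flips to −; running = −3298.0000
Stage 2 [67T→55T]: ω = 3298.0000×67/55 = 4017.5636 rpm, dir flips to +; running = +4017.5636
Stage 3 [55T→81T]: ω = 4017.5636×55/81 = 2727.9753 rpm, dir flips to −; running = −2727.9753
Stage 4 [81T→62T]: ω = 2727.9753×81/62 = 3563.9677 rpm, dir flips to +; running = +3563.9677
Stage 5 [35T→52T]: ω = 3563.9677×35/52 = 2398.8244 rpm, dir flips to −; running = −2398.8244
Stage 6 [95T→29T]: ω = 2398.8244×95/29 = 7858.2180 rpm, dir flips to +; running = +7858.2180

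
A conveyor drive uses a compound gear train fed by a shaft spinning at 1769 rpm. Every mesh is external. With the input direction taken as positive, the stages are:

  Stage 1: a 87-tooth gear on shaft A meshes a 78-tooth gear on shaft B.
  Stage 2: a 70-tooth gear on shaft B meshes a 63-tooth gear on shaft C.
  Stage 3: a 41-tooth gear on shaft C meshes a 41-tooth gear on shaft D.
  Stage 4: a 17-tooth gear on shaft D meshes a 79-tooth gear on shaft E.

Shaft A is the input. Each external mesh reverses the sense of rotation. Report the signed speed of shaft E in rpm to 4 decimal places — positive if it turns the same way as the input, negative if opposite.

Stage 1 [87T→78T]: ω = 1769.0000×87/78 = 1973.1154 rpm, dir flips to −; running = −1973.1154
Stage 2 [70T→63T]: ω = 1973.1154×70/63 = 2192.3504 rpm, dir flips to +; running = +2192.3504
Stage 3 [41T→41T]: ω = 2192.3504×41/41 = 2192.3504 rpm, dir flips to −; running = −2192.3504
Stage 4 [17T→79T]: ω = 2192.3504×17/79 = 471.7716 rpm, dir flips to +; running = +471.7716

+471.7716 rpm (same as input, |ω| = 471.7716 rpm)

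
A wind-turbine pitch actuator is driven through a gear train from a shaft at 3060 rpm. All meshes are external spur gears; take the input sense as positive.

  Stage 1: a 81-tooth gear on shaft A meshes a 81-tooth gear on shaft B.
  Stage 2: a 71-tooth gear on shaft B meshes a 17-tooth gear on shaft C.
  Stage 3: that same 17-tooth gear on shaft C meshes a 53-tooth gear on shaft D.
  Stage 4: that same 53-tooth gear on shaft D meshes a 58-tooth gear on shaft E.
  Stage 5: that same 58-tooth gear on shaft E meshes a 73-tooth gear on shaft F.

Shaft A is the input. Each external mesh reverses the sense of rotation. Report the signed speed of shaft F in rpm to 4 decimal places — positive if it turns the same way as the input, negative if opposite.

-2976.1644 rpm (opposite to input, |ω| = 2976.1644 rpm)

Stage 1 [81T→81T]: ω = 3060.0000×81/81 = 3060.0000 rpm, dir flips to −; running = −3060.0000
Stage 2 [71T→17T]: ω = 3060.0000×71/17 = 12780.0000 rpm, dir flips to +; running = +12780.0000
Stage 3 [17T→53T]: ω = 12780.0000×17/53 = 4099.2453 rpm, dir flips to −; running = −4099.2453
Stage 4 [53T→58T]: ω = 4099.2453×53/58 = 3745.8621 rpm, dir flips to +; running = +3745.8621
Stage 5 [58T→73T]: ω = 3745.8621×58/73 = 2976.1644 rpm, dir flips to −; running = −2976.1644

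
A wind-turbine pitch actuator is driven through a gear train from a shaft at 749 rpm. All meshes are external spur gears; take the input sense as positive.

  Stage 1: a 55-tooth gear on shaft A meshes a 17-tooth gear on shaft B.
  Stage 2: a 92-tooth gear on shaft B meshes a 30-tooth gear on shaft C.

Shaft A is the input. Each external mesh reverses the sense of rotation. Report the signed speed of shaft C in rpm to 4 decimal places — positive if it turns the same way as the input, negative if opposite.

Stage 1 [55T→17T]: ω = 749.0000×55/17 = 2423.2353 rpm, dir flips to −; running = −2423.2353
Stage 2 [92T→30T]: ω = 2423.2353×92/30 = 7431.2549 rpm, dir flips to +; running = +7431.2549

+7431.2549 rpm (same as input, |ω| = 7431.2549 rpm)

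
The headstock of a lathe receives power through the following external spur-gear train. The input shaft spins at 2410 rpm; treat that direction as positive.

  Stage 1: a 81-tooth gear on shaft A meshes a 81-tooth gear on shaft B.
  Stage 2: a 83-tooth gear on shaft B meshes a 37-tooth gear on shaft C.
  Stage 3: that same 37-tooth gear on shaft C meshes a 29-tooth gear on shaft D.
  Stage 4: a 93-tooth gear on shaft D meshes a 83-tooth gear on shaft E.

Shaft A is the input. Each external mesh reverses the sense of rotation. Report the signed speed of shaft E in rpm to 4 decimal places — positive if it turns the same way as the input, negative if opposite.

Stage 1 [81T→81T]: ω = 2410.0000×81/81 = 2410.0000 rpm, dir flips to −; running = −2410.0000
Stage 2 [83T→37T]: ω = 2410.0000×83/37 = 5406.2162 rpm, dir flips to +; running = +5406.2162
Stage 3 [37T→29T]: ω = 5406.2162×37/29 = 6897.5862 rpm, dir flips to −; running = −6897.5862
Stage 4 [93T→83T]: ω = 6897.5862×93/83 = 7728.6207 rpm, dir flips to +; running = +7728.6207

+7728.6207 rpm (same as input, |ω| = 7728.6207 rpm)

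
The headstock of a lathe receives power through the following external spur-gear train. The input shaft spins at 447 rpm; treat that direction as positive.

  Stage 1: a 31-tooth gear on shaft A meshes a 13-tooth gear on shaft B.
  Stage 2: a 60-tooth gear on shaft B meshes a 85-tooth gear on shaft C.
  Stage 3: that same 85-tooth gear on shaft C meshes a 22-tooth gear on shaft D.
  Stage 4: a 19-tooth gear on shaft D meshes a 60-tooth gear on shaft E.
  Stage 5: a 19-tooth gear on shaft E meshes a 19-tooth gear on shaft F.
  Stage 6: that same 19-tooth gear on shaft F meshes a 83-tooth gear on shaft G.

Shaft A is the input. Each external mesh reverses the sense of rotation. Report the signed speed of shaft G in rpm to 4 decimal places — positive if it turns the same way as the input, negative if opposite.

Stage 1 [31T→13T]: ω = 447.0000×31/13 = 1065.9231 rpm, dir flips to −; running = −1065.9231
Stage 2 [60T→85T]: ω = 1065.9231×60/85 = 752.4163 rpm, dir flips to +; running = +752.4163
Stage 3 [85T→22T]: ω = 752.4163×85/22 = 2907.0629 rpm, dir flips to −; running = −2907.0629
Stage 4 [19T→60T]: ω = 2907.0629×19/60 = 920.5699 rpm, dir flips to +; running = +920.5699
Stage 5 [19T→19T]: ω = 920.5699×19/19 = 920.5699 rpm, dir flips to −; running = −920.5699
Stage 6 [19T→83T]: ω = 920.5699×19/83 = 210.7329 rpm, dir flips to +; running = +210.7329

+210.7329 rpm (same as input, |ω| = 210.7329 rpm)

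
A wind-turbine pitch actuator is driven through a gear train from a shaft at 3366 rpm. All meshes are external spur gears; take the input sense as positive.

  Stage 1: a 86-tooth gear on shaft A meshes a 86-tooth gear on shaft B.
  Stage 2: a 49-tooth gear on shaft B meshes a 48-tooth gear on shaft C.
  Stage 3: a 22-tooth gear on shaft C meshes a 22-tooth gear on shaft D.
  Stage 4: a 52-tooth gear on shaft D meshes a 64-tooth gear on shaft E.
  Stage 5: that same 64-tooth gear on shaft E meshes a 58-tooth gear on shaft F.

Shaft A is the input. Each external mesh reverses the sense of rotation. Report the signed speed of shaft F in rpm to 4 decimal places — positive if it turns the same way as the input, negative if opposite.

Stage 1 [86T→86T]: ω = 3366.0000×86/86 = 3366.0000 rpm, dir flips to −; running = −3366.0000
Stage 2 [49T→48T]: ω = 3366.0000×49/48 = 3436.1250 rpm, dir flips to +; running = +3436.1250
Stage 3 [22T→22T]: ω = 3436.1250×22/22 = 3436.1250 rpm, dir flips to −; running = −3436.1250
Stage 4 [52T→64T]: ω = 3436.1250×52/64 = 2791.8516 rpm, dir flips to +; running = +2791.8516
Stage 5 [64T→58T]: ω = 2791.8516×64/58 = 3080.6638 rpm, dir flips to −; running = −3080.6638

-3080.6638 rpm (opposite to input, |ω| = 3080.6638 rpm)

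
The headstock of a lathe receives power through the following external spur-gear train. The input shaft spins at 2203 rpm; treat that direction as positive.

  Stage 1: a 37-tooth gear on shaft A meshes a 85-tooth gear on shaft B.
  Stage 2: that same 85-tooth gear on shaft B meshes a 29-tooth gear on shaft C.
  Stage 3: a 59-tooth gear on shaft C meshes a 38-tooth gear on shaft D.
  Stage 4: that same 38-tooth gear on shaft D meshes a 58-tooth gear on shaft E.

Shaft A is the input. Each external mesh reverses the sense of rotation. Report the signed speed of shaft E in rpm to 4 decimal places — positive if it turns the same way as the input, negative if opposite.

+2859.1849 rpm (same as input, |ω| = 2859.1849 rpm)

Stage 1 [37T→85T]: ω = 2203.0000×37/85 = 958.9529 rpm, dir flips to −; running = −958.9529
Stage 2 [85T→29T]: ω = 958.9529×85/29 = 2810.7241 rpm, dir flips to +; running = +2810.7241
Stage 3 [59T→38T]: ω = 2810.7241×59/38 = 4364.0191 rpm, dir flips to −; running = −4364.0191
Stage 4 [38T→58T]: ω = 4364.0191×38/58 = 2859.1849 rpm, dir flips to +; running = +2859.1849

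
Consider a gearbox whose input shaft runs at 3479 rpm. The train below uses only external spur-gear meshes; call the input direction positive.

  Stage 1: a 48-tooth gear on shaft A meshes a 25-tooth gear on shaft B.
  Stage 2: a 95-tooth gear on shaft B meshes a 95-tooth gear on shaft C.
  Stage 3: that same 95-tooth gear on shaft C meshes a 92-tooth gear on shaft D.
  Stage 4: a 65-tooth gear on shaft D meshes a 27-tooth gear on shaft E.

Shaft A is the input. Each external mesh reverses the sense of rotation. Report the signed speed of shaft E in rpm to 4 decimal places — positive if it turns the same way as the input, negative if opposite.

+16605.0821 rpm (same as input, |ω| = 16605.0821 rpm)

Stage 1 [48T→25T]: ω = 3479.0000×48/25 = 6679.6800 rpm, dir flips to −; running = −6679.6800
Stage 2 [95T→95T]: ω = 6679.6800×95/95 = 6679.6800 rpm, dir flips to +; running = +6679.6800
Stage 3 [95T→92T]: ω = 6679.6800×95/92 = 6897.4957 rpm, dir flips to −; running = −6897.4957
Stage 4 [65T→27T]: ω = 6897.4957×65/27 = 16605.0821 rpm, dir flips to +; running = +16605.0821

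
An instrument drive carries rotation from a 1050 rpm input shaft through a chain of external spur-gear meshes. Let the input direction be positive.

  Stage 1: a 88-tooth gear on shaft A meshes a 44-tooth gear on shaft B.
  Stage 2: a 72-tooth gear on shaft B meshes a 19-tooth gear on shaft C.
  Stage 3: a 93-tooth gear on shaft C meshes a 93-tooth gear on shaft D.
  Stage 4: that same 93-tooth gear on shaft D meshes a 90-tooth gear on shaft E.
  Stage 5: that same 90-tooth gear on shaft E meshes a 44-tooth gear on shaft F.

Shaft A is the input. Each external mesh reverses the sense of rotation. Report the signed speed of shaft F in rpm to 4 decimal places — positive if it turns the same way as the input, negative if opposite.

Stage 1 [88T→44T]: ω = 1050.0000×88/44 = 2100.0000 rpm, dir flips to −; running = −2100.0000
Stage 2 [72T→19T]: ω = 2100.0000×72/19 = 7957.8947 rpm, dir flips to +; running = +7957.8947
Stage 3 [93T→93T]: ω = 7957.8947×93/93 = 7957.8947 rpm, dir flips to −; running = −7957.8947
Stage 4 [93T→90T]: ω = 7957.8947×93/90 = 8223.1579 rpm, dir flips to +; running = +8223.1579
Stage 5 [90T→44T]: ω = 8223.1579×90/44 = 16820.0957 rpm, dir flips to −; running = −16820.0957

-16820.0957 rpm (opposite to input, |ω| = 16820.0957 rpm)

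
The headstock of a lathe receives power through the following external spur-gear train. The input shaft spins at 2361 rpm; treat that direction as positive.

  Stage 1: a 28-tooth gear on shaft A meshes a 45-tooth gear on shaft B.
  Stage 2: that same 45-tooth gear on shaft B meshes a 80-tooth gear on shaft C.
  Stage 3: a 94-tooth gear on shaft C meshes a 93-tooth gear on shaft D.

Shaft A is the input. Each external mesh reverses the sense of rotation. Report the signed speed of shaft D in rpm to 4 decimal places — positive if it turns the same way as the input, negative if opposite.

-835.2355 rpm (opposite to input, |ω| = 835.2355 rpm)

Stage 1 [28T→45T]: ω = 2361.0000×28/45 = 1469.0667 rpm, dir flips to −; running = −1469.0667
Stage 2 [45T→80T]: ω = 1469.0667×45/80 = 826.3500 rpm, dir flips to +; running = +826.3500
Stage 3 [94T→93T]: ω = 826.3500×94/93 = 835.2355 rpm, dir flips to −; running = −835.2355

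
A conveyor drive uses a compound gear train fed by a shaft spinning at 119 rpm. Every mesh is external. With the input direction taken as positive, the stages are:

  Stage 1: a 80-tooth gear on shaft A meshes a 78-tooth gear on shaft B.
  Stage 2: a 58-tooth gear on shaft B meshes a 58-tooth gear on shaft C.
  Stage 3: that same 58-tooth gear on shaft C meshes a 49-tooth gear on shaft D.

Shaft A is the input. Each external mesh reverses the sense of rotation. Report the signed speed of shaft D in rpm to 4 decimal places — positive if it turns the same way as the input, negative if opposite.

-144.4689 rpm (opposite to input, |ω| = 144.4689 rpm)

Stage 1 [80T→78T]: ω = 119.0000×80/78 = 122.0513 rpm, dir flips to −; running = −122.0513
Stage 2 [58T→58T]: ω = 122.0513×58/58 = 122.0513 rpm, dir flips to +; running = +122.0513
Stage 3 [58T→49T]: ω = 122.0513×58/49 = 144.4689 rpm, dir flips to −; running = −144.4689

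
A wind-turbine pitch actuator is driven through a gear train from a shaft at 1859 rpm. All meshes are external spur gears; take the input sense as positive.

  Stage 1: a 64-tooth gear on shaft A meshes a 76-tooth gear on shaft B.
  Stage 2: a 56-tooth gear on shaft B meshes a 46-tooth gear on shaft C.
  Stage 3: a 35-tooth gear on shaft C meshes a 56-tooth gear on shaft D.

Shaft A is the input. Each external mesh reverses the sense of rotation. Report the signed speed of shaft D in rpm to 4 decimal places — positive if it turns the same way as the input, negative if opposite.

Stage 1 [64T→76T]: ω = 1859.0000×64/76 = 1565.4737 rpm, dir flips to −; running = −1565.4737
Stage 2 [56T→46T]: ω = 1565.4737×56/46 = 1905.7941 rpm, dir flips to +; running = +1905.7941
Stage 3 [35T→56T]: ω = 1905.7941×35/56 = 1191.1213 rpm, dir flips to −; running = −1191.1213

-1191.1213 rpm (opposite to input, |ω| = 1191.1213 rpm)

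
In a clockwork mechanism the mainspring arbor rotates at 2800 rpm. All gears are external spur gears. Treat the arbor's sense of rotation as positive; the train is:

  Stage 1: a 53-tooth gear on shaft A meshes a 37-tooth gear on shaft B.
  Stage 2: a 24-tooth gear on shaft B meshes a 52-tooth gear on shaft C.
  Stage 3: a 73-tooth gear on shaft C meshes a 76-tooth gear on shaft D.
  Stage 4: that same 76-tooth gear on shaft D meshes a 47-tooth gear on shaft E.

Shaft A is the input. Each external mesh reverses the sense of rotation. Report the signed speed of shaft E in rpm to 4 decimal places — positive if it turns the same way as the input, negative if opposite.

+2875.1803 rpm (same as input, |ω| = 2875.1803 rpm)

Stage 1 [53T→37T]: ω = 2800.0000×53/37 = 4010.8108 rpm, dir flips to −; running = −4010.8108
Stage 2 [24T→52T]: ω = 4010.8108×24/52 = 1851.1435 rpm, dir flips to +; running = +1851.1435
Stage 3 [73T→76T]: ω = 1851.1435×73/76 = 1778.0720 rpm, dir flips to −; running = −1778.0720
Stage 4 [76T→47T]: ω = 1778.0720×76/47 = 2875.1803 rpm, dir flips to +; running = +2875.1803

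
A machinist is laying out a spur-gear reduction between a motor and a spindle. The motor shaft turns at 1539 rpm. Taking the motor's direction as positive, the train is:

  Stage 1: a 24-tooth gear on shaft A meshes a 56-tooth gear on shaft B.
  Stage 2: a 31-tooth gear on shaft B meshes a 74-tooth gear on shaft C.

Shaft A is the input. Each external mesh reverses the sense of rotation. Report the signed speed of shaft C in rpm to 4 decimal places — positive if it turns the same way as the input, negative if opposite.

Stage 1 [24T→56T]: ω = 1539.0000×24/56 = 659.5714 rpm, dir flips to −; running = −659.5714
Stage 2 [31T→74T]: ω = 659.5714×31/74 = 276.3069 rpm, dir flips to +; running = +276.3069

+276.3069 rpm (same as input, |ω| = 276.3069 rpm)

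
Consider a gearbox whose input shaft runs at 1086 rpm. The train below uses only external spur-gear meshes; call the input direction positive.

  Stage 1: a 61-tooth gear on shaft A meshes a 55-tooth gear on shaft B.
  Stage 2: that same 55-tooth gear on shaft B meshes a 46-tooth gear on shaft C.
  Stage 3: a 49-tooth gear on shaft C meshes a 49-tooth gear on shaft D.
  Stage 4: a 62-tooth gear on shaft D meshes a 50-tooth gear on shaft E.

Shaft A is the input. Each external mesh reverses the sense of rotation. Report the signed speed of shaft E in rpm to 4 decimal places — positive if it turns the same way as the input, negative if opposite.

+1785.7617 rpm (same as input, |ω| = 1785.7617 rpm)

Stage 1 [61T→55T]: ω = 1086.0000×61/55 = 1204.4727 rpm, dir flips to −; running = −1204.4727
Stage 2 [55T→46T]: ω = 1204.4727×55/46 = 1440.1304 rpm, dir flips to +; running = +1440.1304
Stage 3 [49T→49T]: ω = 1440.1304×49/49 = 1440.1304 rpm, dir flips to −; running = −1440.1304
Stage 4 [62T→50T]: ω = 1440.1304×62/50 = 1785.7617 rpm, dir flips to +; running = +1785.7617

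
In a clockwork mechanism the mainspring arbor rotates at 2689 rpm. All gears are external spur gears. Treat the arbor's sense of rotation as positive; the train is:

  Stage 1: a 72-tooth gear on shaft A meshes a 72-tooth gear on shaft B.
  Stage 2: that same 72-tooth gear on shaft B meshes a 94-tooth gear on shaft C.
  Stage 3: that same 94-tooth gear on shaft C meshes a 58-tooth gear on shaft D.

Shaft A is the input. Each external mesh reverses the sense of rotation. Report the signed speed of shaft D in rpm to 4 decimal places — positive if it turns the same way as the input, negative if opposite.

Stage 1 [72T→72T]: ω = 2689.0000×72/72 = 2689.0000 rpm, dir flips to −; running = −2689.0000
Stage 2 [72T→94T]: ω = 2689.0000×72/94 = 2059.6596 rpm, dir flips to +; running = +2059.6596
Stage 3 [94T→58T]: ω = 2059.6596×94/58 = 3338.0690 rpm, dir flips to −; running = −3338.0690

-3338.0690 rpm (opposite to input, |ω| = 3338.0690 rpm)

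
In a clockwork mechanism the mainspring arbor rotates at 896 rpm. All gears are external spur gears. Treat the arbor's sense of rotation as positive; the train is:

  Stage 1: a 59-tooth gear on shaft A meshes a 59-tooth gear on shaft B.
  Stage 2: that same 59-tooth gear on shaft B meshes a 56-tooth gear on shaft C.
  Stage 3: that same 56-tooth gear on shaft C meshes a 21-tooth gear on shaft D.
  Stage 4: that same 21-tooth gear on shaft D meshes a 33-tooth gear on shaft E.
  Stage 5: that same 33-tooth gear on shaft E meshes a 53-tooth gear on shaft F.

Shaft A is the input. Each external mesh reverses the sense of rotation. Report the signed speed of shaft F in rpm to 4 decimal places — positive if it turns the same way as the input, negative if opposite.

-997.4340 rpm (opposite to input, |ω| = 997.4340 rpm)

Stage 1 [59T→59T]: ω = 896.0000×59/59 = 896.0000 rpm, dir flips to −; running = −896.0000
Stage 2 [59T→56T]: ω = 896.0000×59/56 = 944.0000 rpm, dir flips to +; running = +944.0000
Stage 3 [56T→21T]: ω = 944.0000×56/21 = 2517.3333 rpm, dir flips to −; running = −2517.3333
Stage 4 [21T→33T]: ω = 2517.3333×21/33 = 1601.9394 rpm, dir flips to +; running = +1601.9394
Stage 5 [33T→53T]: ω = 1601.9394×33/53 = 997.4340 rpm, dir flips to −; running = −997.4340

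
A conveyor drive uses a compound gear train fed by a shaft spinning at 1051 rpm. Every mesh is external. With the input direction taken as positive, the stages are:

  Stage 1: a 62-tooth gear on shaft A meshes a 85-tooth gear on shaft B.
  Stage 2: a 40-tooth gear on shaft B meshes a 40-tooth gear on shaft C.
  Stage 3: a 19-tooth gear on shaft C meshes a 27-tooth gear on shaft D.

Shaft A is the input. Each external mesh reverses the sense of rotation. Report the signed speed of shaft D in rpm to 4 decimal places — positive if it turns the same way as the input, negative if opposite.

Stage 1 [62T→85T]: ω = 1051.0000×62/85 = 766.6118 rpm, dir flips to −; running = −766.6118
Stage 2 [40T→40T]: ω = 766.6118×40/40 = 766.6118 rpm, dir flips to +; running = +766.6118
Stage 3 [19T→27T]: ω = 766.6118×19/27 = 539.4675 rpm, dir flips to −; running = −539.4675

-539.4675 rpm (opposite to input, |ω| = 539.4675 rpm)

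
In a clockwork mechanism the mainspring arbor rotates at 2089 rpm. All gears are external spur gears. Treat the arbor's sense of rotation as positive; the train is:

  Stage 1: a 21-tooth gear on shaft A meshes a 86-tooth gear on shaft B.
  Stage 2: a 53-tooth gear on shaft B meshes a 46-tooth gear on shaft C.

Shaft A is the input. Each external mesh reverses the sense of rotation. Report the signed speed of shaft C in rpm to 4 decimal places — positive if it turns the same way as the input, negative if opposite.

+587.7293 rpm (same as input, |ω| = 587.7293 rpm)

Stage 1 [21T→86T]: ω = 2089.0000×21/86 = 510.1047 rpm, dir flips to −; running = −510.1047
Stage 2 [53T→46T]: ω = 510.1047×53/46 = 587.7293 rpm, dir flips to +; running = +587.7293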